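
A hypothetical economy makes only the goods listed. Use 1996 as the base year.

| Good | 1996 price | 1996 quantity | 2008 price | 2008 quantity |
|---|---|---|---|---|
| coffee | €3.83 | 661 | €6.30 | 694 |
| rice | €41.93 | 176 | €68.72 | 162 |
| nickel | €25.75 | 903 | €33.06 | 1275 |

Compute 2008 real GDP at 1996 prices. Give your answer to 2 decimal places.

Real GDP 2008 = Σ (p_1996 × q_2008) = 3.83·694 + 41.93·162 + 25.75·1275 = 42281.93.

€42281.93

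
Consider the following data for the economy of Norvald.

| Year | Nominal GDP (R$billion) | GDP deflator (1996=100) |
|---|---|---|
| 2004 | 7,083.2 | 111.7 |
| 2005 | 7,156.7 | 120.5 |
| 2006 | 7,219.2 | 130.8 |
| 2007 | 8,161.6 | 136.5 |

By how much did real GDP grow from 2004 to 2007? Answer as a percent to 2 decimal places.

-5.71%

Real GDP 2004 = 7083.2/1.117 = 6341.27.
Real GDP 2007 = 8161.6/1.365 = 5979.19.
Change = 5979.19/6341.27 − 1 = -0.0571.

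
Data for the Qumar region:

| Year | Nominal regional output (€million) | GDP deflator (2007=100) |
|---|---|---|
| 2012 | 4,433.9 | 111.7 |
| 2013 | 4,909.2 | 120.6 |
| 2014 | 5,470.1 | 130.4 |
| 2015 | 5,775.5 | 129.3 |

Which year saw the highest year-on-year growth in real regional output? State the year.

2015

2013: real = 4909.2/1.206 = 4070.65; growth vs 2012 (3969.47) = 2.55%.
2014: real = 5470.1/1.304 = 4194.86; growth vs 2013 (4070.65) = 3.05%.
2015: real = 5775.5/1.293 = 4466.74; growth vs 2014 (4194.86) = 6.48%.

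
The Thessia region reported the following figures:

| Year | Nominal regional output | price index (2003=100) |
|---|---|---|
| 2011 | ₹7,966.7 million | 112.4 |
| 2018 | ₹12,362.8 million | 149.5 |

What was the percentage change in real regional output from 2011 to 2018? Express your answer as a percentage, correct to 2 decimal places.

16.67%

Real regional output 2011 = 7966.7 / 1.124 = 7087.81.
Real regional output 2018 = 12362.8 / 1.495 = 8269.43.
Real growth = 8269.43 / 7087.81 − 1 = 0.1667.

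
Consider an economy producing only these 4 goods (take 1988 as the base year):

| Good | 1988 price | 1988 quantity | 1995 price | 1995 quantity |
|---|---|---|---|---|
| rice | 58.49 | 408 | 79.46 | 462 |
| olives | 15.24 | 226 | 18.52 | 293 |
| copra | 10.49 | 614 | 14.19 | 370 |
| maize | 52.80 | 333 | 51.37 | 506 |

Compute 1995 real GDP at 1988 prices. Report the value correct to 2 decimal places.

Real GDP 1995 = Σ (p_1988 × q_1995) = 58.49·462 + 15.24·293 + 10.49·370 + 52.80·506 = 62085.80.

62085.80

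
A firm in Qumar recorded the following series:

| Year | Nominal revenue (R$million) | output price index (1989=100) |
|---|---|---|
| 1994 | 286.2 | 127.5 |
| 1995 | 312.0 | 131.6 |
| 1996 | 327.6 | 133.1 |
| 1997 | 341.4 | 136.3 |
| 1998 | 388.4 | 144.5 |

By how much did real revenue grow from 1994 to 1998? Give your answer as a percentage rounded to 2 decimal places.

19.74%

Real revenue 1994 = 286.2/1.275 = 224.47.
Real revenue 1998 = 388.4/1.445 = 268.79.
Change = 268.79/224.47 − 1 = 0.1974.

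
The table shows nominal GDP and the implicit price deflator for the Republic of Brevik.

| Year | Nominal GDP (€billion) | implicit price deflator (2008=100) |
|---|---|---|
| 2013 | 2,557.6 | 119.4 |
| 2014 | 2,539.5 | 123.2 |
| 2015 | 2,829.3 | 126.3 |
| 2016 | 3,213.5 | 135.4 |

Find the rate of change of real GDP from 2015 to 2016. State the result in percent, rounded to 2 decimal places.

Real GDP 2015 = 2829.3/1.263 = 2240.14.
Real GDP 2016 = 3213.5/1.354 = 2373.34.
Change = 2373.34/2240.14 − 1 = 0.0595.

5.95%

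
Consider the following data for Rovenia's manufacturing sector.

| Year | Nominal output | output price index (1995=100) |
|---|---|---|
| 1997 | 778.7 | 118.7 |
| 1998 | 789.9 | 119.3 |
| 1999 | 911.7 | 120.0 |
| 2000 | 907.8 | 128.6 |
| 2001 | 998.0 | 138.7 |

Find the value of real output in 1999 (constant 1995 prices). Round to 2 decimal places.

Real output 1999 = 911.7 / 1.200 = 759.75.

759.75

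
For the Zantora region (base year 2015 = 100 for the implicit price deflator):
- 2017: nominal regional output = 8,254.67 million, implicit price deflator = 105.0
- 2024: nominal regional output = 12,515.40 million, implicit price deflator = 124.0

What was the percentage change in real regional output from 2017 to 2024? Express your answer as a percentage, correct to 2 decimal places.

28.38%

Deflate each year: 2017 → 8254.67/1.050 = 7861.59; 2024 → 12515.40/1.240 = 10093.06.
So real regional output changed by 10093.06/7861.59 − 1 = 0.2838, i.e. 28.38%.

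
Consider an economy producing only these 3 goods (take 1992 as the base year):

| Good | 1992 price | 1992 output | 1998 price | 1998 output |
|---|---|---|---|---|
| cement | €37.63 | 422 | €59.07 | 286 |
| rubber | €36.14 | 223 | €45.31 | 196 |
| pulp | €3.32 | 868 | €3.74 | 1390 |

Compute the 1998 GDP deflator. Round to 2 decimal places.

Nominal GDP 1998 = 59.07·286 + 45.31·196 + 3.74·1390 = 30973.38.
Real GDP 1998 (at 1992 prices) = 37.63·286 + 36.14·196 + 3.32·1390 = 22460.42.
Deflator = Nominal/Real × 100 = 30973.38/22460.42 × 100 = 137.902.

137.90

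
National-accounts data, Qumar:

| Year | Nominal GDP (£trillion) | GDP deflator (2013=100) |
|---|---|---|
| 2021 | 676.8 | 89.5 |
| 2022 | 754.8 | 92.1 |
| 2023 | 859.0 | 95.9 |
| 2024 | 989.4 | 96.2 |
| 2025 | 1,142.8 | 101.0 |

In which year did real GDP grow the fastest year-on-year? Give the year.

2024

2022: real = 754.8/0.921 = 819.54; growth vs 2021 (756.20) = 8.38%.
2023: real = 859.0/0.959 = 895.72; growth vs 2022 (819.54) = 9.30%.
2024: real = 989.4/0.962 = 1028.48; growth vs 2023 (895.72) = 14.82%.
2025: real = 1142.8/1.010 = 1131.49; growth vs 2024 (1028.48) = 10.02%.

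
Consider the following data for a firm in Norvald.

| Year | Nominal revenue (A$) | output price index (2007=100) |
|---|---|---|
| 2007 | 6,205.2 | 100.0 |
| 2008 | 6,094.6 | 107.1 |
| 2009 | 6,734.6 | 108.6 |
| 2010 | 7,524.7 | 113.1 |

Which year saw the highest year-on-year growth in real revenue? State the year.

2009

2008: real = 6094.6/1.071 = 5690.57; growth vs 2007 (6205.20) = -8.29%.
2009: real = 6734.6/1.086 = 6201.29; growth vs 2008 (5690.57) = 8.97%.
2010: real = 7524.7/1.131 = 6653.14; growth vs 2009 (6201.29) = 7.29%.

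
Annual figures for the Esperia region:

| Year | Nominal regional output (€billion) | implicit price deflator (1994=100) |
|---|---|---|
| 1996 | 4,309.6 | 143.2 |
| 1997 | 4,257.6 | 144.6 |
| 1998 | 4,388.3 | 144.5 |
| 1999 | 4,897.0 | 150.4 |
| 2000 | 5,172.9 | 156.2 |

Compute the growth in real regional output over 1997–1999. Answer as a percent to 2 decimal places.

10.58%

Real regional output 1997 = 4257.6/1.446 = 2944.40.
Real regional output 1999 = 4897.0/1.504 = 3255.98.
Change = 3255.98/2944.40 − 1 = 0.1058.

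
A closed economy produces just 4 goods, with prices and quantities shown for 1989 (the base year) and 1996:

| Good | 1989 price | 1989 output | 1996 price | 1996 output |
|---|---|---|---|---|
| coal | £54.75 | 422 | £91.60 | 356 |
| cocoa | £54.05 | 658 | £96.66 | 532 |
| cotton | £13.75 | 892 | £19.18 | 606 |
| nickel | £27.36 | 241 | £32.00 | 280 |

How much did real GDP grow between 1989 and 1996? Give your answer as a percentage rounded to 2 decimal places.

-17.14%

Real GDP 1989 = Nominal GDP 1989 = 54.75·422 + 54.05·658 + 13.75·892 + 27.36·241 = 77528.16.
Real GDP 1996 (at 1989 prices) = 54.75·356 + 54.05·532 + 13.75·606 + 27.36·280 = 64238.90.
Real growth = 64238.90/77528.16 − 1 = -0.1714.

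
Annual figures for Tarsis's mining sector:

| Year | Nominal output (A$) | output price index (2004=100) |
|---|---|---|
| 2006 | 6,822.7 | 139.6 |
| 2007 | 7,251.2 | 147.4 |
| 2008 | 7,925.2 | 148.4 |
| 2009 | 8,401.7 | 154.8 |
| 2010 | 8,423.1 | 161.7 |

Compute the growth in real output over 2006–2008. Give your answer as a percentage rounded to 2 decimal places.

Real output 2006 = 6822.7/1.396 = 4887.32.
Real output 2008 = 7925.2/1.484 = 5340.43.
Change = 5340.43/4887.32 − 1 = 0.0927.

9.27%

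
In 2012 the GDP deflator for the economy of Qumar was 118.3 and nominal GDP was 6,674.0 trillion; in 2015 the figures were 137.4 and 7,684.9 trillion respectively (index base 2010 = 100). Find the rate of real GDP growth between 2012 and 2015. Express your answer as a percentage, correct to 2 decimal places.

Deflate each year: 2012 → 6674.0/1.183 = 5641.59; 2015 → 7684.9/1.374 = 5593.09.
So real GDP changed by 5593.09/5641.59 − 1 = -0.0086, i.e. -0.86%.

-0.86%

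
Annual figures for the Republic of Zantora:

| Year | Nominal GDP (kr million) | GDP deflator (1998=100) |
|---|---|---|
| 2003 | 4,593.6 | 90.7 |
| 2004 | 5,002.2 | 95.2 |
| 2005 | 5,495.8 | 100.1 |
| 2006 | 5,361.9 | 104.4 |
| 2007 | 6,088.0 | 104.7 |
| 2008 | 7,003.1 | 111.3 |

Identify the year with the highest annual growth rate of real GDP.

2004: real = 5002.2/0.952 = 5254.41; growth vs 2003 (5064.61) = 3.75%.
2005: real = 5495.8/1.001 = 5490.31; growth vs 2004 (5254.41) = 4.49%.
2006: real = 5361.9/1.044 = 5135.92; growth vs 2005 (5490.31) = -6.45%.
2007: real = 6088.0/1.047 = 5814.71; growth vs 2006 (5135.92) = 13.22%.
2008: real = 7003.1/1.113 = 6292.09; growth vs 2007 (5814.71) = 8.21%.

2007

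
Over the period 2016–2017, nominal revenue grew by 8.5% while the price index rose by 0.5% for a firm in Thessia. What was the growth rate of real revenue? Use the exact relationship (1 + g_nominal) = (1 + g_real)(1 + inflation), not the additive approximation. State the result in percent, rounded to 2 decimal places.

(1 + g_nom) = (1 + g_real)(1 + π), so g_real = 1.0850 / 1.0050 − 1 = 0.07960.

7.96%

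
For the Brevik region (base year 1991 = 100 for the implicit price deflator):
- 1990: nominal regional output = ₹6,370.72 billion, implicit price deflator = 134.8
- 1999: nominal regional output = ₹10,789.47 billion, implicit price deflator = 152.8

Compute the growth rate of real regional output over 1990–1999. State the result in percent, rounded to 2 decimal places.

49.41%

Real regional output 1990 = 6370.72 / 1.348 = 4726.05.
Real regional output 1999 = 10789.47 / 1.528 = 7061.17.
Real growth = 7061.17 / 4726.05 − 1 = 0.4941.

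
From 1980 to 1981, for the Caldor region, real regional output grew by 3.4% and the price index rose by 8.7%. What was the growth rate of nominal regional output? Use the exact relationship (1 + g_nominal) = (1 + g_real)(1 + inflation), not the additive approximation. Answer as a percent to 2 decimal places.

12.40%

(1 + g_nom) = (1 + g_real)(1 + π) = 1.0340 × 1.0870 = 1.12396.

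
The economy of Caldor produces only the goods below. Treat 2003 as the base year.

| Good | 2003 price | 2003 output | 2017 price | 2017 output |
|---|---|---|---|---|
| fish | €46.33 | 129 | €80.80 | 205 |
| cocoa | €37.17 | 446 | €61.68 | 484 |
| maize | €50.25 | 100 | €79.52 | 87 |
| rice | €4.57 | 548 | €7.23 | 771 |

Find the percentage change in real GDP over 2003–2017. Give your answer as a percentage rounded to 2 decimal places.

Real GDP 2003 = Nominal GDP 2003 = 46.33·129 + 37.17·446 + 50.25·100 + 4.57·548 = 30083.75.
Real GDP 2017 (at 2003 prices) = 46.33·205 + 37.17·484 + 50.25·87 + 4.57·771 = 35383.15.
Real growth = 35383.15/30083.75 − 1 = 0.1762.

17.62%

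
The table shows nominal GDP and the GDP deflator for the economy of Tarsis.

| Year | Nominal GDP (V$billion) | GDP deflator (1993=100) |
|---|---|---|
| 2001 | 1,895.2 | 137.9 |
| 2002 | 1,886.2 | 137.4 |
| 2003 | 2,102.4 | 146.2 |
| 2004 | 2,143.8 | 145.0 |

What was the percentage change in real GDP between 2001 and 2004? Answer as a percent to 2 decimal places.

7.58%

Real GDP 2001 = 1895.2/1.379 = 1374.33.
Real GDP 2004 = 2143.8/1.450 = 1478.48.
Change = 1478.48/1374.33 − 1 = 0.0758.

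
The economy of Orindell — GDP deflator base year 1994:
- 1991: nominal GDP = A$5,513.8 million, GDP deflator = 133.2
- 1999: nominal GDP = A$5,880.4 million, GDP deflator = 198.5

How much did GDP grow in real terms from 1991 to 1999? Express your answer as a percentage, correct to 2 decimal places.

Deflate each year: 1991 → 5513.8/1.332 = 4139.49; 1999 → 5880.4/1.985 = 2962.42.
So real GDP changed by 2962.42/4139.49 − 1 = -0.2844, i.e. -28.44%.

-28.44%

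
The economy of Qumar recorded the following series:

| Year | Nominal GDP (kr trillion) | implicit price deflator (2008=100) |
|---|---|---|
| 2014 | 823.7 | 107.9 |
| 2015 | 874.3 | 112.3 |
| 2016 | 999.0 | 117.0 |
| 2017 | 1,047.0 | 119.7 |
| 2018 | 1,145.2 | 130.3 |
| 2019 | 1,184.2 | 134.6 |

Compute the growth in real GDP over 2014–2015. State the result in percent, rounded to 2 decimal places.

1.98%

Real GDP 2014 = 823.7/1.079 = 763.39.
Real GDP 2015 = 874.3/1.123 = 778.54.
Change = 778.54/763.39 − 1 = 0.0198.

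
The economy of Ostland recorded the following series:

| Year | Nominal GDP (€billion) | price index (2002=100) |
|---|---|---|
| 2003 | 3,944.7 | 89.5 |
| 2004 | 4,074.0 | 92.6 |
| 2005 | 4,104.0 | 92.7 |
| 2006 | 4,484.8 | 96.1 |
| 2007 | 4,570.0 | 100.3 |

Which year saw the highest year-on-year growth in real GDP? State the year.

2006

2004: real = 4074.0/0.926 = 4399.57; growth vs 2003 (4407.49) = -0.18%.
2005: real = 4104.0/0.927 = 4427.18; growth vs 2004 (4399.57) = 0.63%.
2006: real = 4484.8/0.961 = 4666.81; growth vs 2005 (4427.18) = 5.41%.
2007: real = 4570.0/1.003 = 4556.33; growth vs 2006 (4666.81) = -2.37%.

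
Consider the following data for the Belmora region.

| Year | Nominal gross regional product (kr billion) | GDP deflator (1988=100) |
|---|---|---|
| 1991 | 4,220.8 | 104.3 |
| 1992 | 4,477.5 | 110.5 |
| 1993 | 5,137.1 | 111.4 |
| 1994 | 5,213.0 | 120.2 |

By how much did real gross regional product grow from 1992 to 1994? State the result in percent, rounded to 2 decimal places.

Real gross regional product 1992 = 4477.5/1.105 = 4052.04.
Real gross regional product 1994 = 5213.0/1.202 = 4336.94.
Change = 4336.94/4052.04 − 1 = 0.0703.

7.03%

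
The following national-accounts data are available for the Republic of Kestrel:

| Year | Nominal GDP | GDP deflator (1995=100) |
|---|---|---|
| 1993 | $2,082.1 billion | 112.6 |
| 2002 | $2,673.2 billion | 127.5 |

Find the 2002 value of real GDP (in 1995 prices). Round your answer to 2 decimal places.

Real GDP = Nominal / (GDP deflator/100) = 2673.2 / 1.275 = 2096.63.

$2,096.63 billion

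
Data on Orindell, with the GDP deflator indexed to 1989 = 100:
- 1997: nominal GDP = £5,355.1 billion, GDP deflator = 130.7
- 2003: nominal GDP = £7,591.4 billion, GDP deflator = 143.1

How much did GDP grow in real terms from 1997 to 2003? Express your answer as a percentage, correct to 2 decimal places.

29.48%

Real GDP 1997 = 5355.1 / 1.307 = 4097.25.
Real GDP 2003 = 7591.4 / 1.431 = 5304.96.
Real growth = 5304.96 / 4097.25 − 1 = 0.2948.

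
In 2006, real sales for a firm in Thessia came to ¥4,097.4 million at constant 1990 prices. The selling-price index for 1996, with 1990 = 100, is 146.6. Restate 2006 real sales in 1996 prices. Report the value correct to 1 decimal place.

Real sales in 1996 prices = Real sales in 1990 prices × (P_1996/P_1990) = 4097.4 × 1.466 = 6006.79.

¥6,006.8 million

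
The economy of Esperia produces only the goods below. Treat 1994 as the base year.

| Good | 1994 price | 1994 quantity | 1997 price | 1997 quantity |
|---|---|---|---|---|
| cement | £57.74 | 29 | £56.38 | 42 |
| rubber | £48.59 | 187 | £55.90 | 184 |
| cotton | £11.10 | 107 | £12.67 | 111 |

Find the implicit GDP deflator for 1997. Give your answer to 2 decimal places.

Nominal GDP 1997 = 56.38·42 + 55.90·184 + 12.67·111 = 14059.93.
Real GDP 1997 (at 1994 prices) = 57.74·42 + 48.59·184 + 11.10·111 = 12597.74.
Deflator = Nominal/Real × 100 = 14059.93/12597.74 × 100 = 111.607.

111.61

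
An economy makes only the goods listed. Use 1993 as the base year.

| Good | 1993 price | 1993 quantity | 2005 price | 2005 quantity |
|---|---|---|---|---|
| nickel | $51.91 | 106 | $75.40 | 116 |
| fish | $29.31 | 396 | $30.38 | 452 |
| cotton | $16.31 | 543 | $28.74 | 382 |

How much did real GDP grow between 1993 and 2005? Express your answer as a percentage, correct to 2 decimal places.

Real GDP 1993 = Nominal GDP 1993 = 51.91·106 + 29.31·396 + 16.31·543 = 25965.55.
Real GDP 2005 (at 1993 prices) = 51.91·116 + 29.31·452 + 16.31·382 = 25500.10.
Real growth = 25500.10/25965.55 − 1 = -0.0179.

-1.79%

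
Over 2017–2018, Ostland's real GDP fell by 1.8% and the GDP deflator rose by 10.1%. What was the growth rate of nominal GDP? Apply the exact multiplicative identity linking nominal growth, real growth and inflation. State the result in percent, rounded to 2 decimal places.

(1 + g_nom) = (1 + g_real)(1 + π) = 0.9820 × 1.1010 = 1.08118.

8.12%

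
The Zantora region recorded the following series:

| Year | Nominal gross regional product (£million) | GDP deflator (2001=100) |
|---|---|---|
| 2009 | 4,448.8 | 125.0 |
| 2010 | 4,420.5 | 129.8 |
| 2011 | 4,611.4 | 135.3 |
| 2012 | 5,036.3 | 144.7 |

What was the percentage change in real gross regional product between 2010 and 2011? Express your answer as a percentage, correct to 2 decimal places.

0.08%

Real gross regional product 2010 = 4420.5/1.298 = 3405.62.
Real gross regional product 2011 = 4611.4/1.353 = 3408.28.
Change = 3408.28/3405.62 − 1 = 0.0008.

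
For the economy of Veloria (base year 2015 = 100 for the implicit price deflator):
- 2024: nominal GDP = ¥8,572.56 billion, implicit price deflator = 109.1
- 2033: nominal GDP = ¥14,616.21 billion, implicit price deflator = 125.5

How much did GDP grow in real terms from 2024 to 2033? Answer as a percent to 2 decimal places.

Real GDP 2024 = 8572.56 / 1.091 = 7857.53.
Real GDP 2033 = 14616.21 / 1.255 = 11646.38.
Real growth = 11646.38 / 7857.53 − 1 = 0.4822.

48.22%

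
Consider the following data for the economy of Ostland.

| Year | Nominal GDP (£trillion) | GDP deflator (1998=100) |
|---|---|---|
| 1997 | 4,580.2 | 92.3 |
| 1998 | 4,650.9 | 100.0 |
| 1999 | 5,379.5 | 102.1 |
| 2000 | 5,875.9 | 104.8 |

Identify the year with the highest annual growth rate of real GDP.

1999

1998: real = 4650.9/1.000 = 4650.90; growth vs 1997 (4962.30) = -6.28%.
1999: real = 5379.5/1.021 = 5268.85; growth vs 1998 (4650.90) = 13.29%.
2000: real = 5875.9/1.048 = 5606.77; growth vs 1999 (5268.85) = 6.41%.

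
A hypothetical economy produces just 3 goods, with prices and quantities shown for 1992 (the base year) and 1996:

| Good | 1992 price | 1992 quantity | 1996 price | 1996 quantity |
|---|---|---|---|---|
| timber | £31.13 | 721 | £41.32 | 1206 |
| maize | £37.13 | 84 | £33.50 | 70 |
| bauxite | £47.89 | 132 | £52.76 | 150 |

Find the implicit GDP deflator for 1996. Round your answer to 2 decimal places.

Nominal GDP 1996 = 41.32·1206 + 33.50·70 + 52.76·150 = 60090.92.
Real GDP 1996 (at 1992 prices) = 31.13·1206 + 37.13·70 + 47.89·150 = 47325.38.
Deflator = Nominal/Real × 100 = 60090.92/47325.38 × 100 = 126.974.

126.97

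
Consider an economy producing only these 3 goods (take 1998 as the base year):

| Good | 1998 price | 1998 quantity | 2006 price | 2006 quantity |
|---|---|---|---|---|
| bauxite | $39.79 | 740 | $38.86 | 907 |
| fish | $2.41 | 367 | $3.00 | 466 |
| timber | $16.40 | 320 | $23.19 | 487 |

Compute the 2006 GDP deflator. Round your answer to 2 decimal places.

Nominal GDP 2006 = 38.86·907 + 3.00·466 + 23.19·487 = 47937.55.
Real GDP 2006 (at 1998 prices) = 39.79·907 + 2.41·466 + 16.40·487 = 45199.39.
Deflator = Nominal/Real × 100 = 47937.55/45199.39 × 100 = 106.058.

106.06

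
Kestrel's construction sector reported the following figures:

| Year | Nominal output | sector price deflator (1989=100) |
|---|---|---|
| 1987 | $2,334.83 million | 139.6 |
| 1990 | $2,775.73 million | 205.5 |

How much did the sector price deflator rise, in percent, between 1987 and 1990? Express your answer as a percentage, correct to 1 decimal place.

Price-level change = 205.5 / 139.6 − 1 = 0.4721.

47.2%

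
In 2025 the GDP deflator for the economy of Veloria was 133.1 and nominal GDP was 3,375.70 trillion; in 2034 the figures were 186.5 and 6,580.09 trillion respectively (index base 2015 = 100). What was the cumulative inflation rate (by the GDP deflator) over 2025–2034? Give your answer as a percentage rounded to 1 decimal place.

40.1%

Price-level change = 186.5 / 133.1 − 1 = 0.4012.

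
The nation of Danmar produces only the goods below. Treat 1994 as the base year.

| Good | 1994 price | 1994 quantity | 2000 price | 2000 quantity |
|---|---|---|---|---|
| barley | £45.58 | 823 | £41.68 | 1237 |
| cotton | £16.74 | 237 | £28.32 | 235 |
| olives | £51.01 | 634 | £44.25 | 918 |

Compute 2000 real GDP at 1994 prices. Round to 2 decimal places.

£107143.54

Real GDP 2000 = Σ (p_1994 × q_2000) = 45.58·1237 + 16.74·235 + 51.01·918 = 107143.54.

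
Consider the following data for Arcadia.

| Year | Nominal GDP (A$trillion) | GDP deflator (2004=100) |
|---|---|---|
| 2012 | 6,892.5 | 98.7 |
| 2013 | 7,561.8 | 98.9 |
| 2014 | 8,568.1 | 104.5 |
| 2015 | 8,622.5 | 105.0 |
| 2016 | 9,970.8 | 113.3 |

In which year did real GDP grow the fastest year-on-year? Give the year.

2013

2013: real = 7561.8/0.989 = 7645.90; growth vs 2012 (6983.28) = 9.49%.
2014: real = 8568.1/1.045 = 8199.14; growth vs 2013 (7645.90) = 7.24%.
2015: real = 8622.5/1.050 = 8211.90; growth vs 2014 (8199.14) = 0.16%.
2016: real = 9970.8/1.133 = 8800.35; growth vs 2015 (8211.90) = 7.17%.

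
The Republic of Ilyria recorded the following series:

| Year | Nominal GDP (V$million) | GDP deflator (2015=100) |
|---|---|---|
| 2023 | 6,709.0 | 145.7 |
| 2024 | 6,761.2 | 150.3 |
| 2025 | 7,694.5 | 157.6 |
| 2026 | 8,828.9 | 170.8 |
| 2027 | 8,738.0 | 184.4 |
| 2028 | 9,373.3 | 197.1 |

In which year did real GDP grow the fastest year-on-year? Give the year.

2025

2024: real = 6761.2/1.503 = 4498.47; growth vs 2023 (4604.67) = -2.31%.
2025: real = 7694.5/1.576 = 4882.30; growth vs 2024 (4498.47) = 8.53%.
2026: real = 8828.9/1.708 = 5169.15; growth vs 2025 (4882.30) = 5.88%.
2027: real = 8738.0/1.844 = 4738.61; growth vs 2026 (5169.15) = -8.33%.
2028: real = 9373.3/1.971 = 4755.61; growth vs 2027 (4738.61) = 0.36%.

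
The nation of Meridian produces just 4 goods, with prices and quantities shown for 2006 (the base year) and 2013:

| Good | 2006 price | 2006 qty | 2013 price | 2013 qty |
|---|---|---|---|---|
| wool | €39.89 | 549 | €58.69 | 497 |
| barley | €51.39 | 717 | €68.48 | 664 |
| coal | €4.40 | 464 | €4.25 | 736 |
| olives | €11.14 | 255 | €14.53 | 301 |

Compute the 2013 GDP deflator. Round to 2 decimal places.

Nominal GDP 2013 = 58.69·497 + 68.48·664 + 4.25·736 + 14.53·301 = 82141.18.
Real GDP 2013 (at 2006 prices) = 39.89·497 + 51.39·664 + 4.40·736 + 11.14·301 = 60539.83.
Deflator = Nominal/Real × 100 = 82141.18/60539.83 × 100 = 135.681.

135.68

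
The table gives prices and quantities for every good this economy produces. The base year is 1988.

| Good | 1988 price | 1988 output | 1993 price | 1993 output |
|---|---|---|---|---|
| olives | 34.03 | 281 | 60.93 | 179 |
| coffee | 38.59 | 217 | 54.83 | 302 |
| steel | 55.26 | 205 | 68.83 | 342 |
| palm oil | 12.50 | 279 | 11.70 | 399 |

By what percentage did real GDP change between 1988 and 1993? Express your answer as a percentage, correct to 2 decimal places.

27.11%

Real GDP 1988 = Nominal GDP 1988 = 34.03·281 + 38.59·217 + 55.26·205 + 12.50·279 = 32752.26.
Real GDP 1993 (at 1988 prices) = 34.03·179 + 38.59·302 + 55.26·342 + 12.50·399 = 41631.97.
Real growth = 41631.97/32752.26 − 1 = 0.2711.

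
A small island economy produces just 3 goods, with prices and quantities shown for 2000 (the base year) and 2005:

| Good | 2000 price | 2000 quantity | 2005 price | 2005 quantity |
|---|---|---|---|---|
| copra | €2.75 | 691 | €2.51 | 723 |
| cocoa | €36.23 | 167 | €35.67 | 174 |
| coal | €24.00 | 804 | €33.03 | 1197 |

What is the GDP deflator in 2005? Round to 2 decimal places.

128.47

Nominal GDP 2005 = 2.51·723 + 35.67·174 + 33.03·1197 = 47558.22.
Real GDP 2005 (at 2000 prices) = 2.75·723 + 36.23·174 + 24.00·1197 = 37020.27.
Deflator = Nominal/Real × 100 = 47558.22/37020.27 × 100 = 128.465.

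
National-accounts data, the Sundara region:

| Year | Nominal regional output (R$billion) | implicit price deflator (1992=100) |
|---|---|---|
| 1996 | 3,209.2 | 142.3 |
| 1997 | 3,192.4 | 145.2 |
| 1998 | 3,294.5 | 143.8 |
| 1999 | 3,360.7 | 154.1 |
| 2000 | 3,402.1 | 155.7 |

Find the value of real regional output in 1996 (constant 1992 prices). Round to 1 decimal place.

R$2,255.2 billion

Real regional output 1996 = 3209.2 / 1.423 = 2255.24.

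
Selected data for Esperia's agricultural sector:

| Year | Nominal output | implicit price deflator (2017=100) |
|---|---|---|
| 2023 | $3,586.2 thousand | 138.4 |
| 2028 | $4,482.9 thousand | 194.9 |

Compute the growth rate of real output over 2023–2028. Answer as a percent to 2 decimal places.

Deflate each year: 2023 → 3586.2/1.384 = 2591.18; 2028 → 4482.9/1.949 = 2300.10.
So real output changed by 2300.10/2591.18 − 1 = -0.1123, i.e. -11.23%.

-11.23%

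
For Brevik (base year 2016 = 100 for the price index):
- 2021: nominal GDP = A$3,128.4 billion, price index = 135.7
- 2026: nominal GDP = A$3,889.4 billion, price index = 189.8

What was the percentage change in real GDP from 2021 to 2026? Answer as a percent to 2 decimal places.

Deflate each year: 2021 → 3128.4/1.357 = 2305.38; 2026 → 3889.4/1.898 = 2049.21.
So real GDP changed by 2049.21/2305.38 − 1 = -0.1111, i.e. -11.11%.

-11.11%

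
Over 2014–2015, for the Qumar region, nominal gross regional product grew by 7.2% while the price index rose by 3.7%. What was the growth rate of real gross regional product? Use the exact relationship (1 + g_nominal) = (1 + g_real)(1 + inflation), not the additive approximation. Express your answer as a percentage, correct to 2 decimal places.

3.38%

(1 + g_nom) = (1 + g_real)(1 + π), so g_real = 1.0720 / 1.0370 − 1 = 0.03375.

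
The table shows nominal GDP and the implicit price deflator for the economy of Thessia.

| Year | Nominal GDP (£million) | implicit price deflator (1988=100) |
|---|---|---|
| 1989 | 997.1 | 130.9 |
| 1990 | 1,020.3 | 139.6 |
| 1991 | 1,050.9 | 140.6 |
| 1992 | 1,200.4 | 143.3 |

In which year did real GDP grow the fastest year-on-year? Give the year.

1990: real = 1020.3/1.396 = 730.87; growth vs 1989 (761.73) = -4.05%.
1991: real = 1050.9/1.406 = 747.44; growth vs 1990 (730.87) = 2.27%.
1992: real = 1200.4/1.433 = 837.68; growth vs 1991 (747.44) = 12.07%.

1992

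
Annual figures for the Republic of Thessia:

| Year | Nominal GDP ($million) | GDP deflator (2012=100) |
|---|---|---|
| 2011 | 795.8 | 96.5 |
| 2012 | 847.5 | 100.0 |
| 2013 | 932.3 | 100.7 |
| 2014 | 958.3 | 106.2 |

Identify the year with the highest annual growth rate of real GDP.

2012: real = 847.5/1.000 = 847.50; growth vs 2011 (824.66) = 2.77%.
2013: real = 932.3/1.007 = 925.82; growth vs 2012 (847.50) = 9.24%.
2014: real = 958.3/1.062 = 902.35; growth vs 2013 (925.82) = -2.54%.

2013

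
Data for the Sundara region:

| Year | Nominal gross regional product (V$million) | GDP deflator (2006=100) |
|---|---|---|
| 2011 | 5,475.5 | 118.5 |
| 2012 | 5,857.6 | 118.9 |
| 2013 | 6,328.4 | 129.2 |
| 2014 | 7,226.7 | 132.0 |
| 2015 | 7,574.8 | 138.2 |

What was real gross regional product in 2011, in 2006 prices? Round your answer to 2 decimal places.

Real gross regional product 2011 = 5475.5 / 1.185 = 4620.68.

V$4,620.68 million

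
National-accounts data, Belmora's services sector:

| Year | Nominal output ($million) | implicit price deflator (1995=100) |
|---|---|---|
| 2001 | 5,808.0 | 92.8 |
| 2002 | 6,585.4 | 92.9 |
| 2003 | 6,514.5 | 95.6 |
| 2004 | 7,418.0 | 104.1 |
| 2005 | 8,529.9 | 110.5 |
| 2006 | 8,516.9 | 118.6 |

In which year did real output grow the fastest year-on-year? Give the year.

2002: real = 6585.4/0.929 = 7088.70; growth vs 2001 (6258.62) = 13.26%.
2003: real = 6514.5/0.956 = 6814.33; growth vs 2002 (7088.70) = -3.87%.
2004: real = 7418.0/1.041 = 7125.84; growth vs 2003 (6814.33) = 4.57%.
2005: real = 8529.9/1.105 = 7719.37; growth vs 2004 (7125.84) = 8.33%.
2006: real = 8516.9/1.186 = 7181.20; growth vs 2005 (7719.37) = -6.97%.

2002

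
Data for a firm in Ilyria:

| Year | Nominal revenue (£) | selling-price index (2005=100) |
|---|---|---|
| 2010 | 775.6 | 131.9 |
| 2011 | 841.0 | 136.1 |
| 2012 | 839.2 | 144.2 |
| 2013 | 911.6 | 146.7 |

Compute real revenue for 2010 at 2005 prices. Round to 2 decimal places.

£588.02

Real revenue 2010 = 775.6 / 1.319 = 588.02.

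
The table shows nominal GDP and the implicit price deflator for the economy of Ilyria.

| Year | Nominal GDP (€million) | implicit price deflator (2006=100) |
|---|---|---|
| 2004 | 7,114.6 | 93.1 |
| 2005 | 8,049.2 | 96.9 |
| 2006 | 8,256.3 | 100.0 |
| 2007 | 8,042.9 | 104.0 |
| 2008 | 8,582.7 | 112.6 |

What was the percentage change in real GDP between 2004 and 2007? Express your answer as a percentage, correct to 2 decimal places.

Real GDP 2004 = 7114.6/0.931 = 7641.89.
Real GDP 2007 = 8042.9/1.040 = 7733.56.
Change = 7733.56/7641.89 − 1 = 0.0120.

1.20%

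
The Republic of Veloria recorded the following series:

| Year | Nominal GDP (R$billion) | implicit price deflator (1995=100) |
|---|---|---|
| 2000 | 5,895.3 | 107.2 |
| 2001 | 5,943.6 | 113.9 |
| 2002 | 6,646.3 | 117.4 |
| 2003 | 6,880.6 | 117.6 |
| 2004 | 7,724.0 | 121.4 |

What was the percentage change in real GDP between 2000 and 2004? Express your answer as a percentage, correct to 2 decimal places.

15.69%

Real GDP 2000 = 5895.3/1.072 = 5499.35.
Real GDP 2004 = 7724.0/1.214 = 6362.44.
Change = 6362.44/5499.35 − 1 = 0.1569.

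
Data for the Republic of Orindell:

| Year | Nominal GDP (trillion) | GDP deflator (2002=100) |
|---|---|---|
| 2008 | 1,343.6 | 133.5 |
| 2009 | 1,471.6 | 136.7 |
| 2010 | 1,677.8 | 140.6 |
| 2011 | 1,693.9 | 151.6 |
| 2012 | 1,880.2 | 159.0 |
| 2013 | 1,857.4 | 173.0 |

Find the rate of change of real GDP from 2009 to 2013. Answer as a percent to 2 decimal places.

Real GDP 2009 = 1471.6/1.367 = 1076.52.
Real GDP 2013 = 1857.4/1.730 = 1073.64.
Change = 1073.64/1076.52 − 1 = -0.0027.

-0.27%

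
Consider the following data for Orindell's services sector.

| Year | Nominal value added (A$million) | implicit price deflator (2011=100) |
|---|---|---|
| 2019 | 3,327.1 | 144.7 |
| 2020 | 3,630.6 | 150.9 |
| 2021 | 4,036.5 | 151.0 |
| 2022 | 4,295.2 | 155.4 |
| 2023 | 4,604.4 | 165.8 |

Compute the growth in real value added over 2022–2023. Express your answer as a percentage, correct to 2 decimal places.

Real value added 2022 = 4295.2/1.554 = 2763.96.
Real value added 2023 = 4604.4/1.658 = 2777.08.
Change = 2777.08/2763.96 − 1 = 0.0047.

0.47%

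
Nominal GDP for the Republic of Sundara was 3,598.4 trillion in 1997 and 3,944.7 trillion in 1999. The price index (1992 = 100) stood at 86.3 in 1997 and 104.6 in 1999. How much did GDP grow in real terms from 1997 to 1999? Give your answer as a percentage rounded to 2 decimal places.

-9.56%

Real GDP 1997 = 3598.4 / 0.863 = 4169.64.
Real GDP 1999 = 3944.7 / 1.046 = 3771.22.
Real growth = 3771.22 / 4169.64 − 1 = -0.0956.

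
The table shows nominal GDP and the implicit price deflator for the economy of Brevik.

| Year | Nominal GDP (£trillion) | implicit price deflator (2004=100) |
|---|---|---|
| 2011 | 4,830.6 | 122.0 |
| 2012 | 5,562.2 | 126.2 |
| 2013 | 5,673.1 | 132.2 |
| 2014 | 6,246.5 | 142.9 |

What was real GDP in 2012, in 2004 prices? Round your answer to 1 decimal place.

Real GDP 2012 = 5562.2 / 1.262 = 4407.45.

£4,407.4 trillion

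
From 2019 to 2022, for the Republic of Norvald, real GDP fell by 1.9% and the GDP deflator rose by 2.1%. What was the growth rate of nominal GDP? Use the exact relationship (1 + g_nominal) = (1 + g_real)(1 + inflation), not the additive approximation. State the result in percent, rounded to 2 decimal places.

(1 + g_nom) = (1 + g_real)(1 + π) = 0.9810 × 1.0210 = 1.00160.

0.16%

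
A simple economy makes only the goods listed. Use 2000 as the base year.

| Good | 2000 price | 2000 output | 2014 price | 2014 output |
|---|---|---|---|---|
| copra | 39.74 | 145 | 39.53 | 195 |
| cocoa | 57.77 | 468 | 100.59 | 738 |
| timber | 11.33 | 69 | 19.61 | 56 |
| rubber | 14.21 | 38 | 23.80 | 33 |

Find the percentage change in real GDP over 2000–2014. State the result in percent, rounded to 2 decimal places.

50.90%

Real GDP 2000 = Nominal GDP 2000 = 39.74·145 + 57.77·468 + 11.33·69 + 14.21·38 = 34120.41.
Real GDP 2014 (at 2000 prices) = 39.74·195 + 57.77·738 + 11.33·56 + 14.21·33 = 51486.97.
Real growth = 51486.97/34120.41 − 1 = 0.5090.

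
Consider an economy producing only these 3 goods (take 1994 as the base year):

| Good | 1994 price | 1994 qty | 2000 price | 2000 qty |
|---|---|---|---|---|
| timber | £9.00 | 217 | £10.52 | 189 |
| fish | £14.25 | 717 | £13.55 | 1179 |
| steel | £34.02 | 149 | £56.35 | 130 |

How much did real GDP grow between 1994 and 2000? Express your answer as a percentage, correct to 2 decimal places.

32.98%

Real GDP 1994 = Nominal GDP 1994 = 9.00·217 + 14.25·717 + 34.02·149 = 17239.23.
Real GDP 2000 (at 1994 prices) = 9.00·189 + 14.25·1179 + 34.02·130 = 22924.35.
Real growth = 22924.35/17239.23 − 1 = 0.3298.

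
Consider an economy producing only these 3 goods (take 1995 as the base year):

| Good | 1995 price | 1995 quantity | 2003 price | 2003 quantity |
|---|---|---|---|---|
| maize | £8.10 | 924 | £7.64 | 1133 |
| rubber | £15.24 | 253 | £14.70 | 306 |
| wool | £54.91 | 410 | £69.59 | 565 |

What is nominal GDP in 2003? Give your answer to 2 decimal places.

Nominal GDP 2003 = Σ (p_2003 × q_2003) = 7.64·1133 + 14.70·306 + 69.59·565 = 52472.67.

£52472.67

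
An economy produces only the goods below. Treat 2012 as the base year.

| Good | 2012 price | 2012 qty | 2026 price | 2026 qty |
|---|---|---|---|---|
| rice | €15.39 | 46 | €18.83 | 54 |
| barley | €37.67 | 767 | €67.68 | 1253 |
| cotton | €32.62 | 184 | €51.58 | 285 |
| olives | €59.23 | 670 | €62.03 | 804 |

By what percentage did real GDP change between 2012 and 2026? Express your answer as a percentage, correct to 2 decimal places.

Real GDP 2012 = Nominal GDP 2012 = 15.39·46 + 37.67·767 + 32.62·184 + 59.23·670 = 75287.01.
Real GDP 2026 (at 2012 prices) = 15.39·54 + 37.67·1253 + 32.62·285 + 59.23·804 = 104949.19.
Real growth = 104949.19/75287.01 − 1 = 0.3940.

39.40%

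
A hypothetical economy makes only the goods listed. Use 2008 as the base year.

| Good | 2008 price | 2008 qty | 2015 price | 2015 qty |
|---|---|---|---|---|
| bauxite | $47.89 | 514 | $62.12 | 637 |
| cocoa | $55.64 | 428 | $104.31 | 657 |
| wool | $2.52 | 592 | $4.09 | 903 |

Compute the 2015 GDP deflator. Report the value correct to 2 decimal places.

161.23

Nominal GDP 2015 = 62.12·637 + 104.31·657 + 4.09·903 = 111795.38.
Real GDP 2015 (at 2008 prices) = 47.89·637 + 55.64·657 + 2.52·903 = 69336.97.
Deflator = Nominal/Real × 100 = 111795.38/69336.97 × 100 = 161.235.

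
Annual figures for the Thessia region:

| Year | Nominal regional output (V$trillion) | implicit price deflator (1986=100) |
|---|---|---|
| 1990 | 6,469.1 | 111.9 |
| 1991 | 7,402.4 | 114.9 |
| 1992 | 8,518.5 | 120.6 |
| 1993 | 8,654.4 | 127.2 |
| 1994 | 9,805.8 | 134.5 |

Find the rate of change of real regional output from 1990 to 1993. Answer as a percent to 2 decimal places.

Real regional output 1990 = 6469.1/1.119 = 5781.14.
Real regional output 1993 = 8654.4/1.272 = 6803.77.
Change = 6803.77/5781.14 − 1 = 0.1769.

17.69%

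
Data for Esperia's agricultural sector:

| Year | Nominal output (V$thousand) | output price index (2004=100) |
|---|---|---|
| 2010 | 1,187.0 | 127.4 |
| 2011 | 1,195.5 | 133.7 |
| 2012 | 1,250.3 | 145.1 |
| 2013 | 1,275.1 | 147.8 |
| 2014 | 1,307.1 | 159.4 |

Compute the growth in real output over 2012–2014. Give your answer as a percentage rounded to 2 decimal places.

Real output 2012 = 1250.3/1.451 = 861.68.
Real output 2014 = 1307.1/1.594 = 820.01.
Change = 820.01/861.68 − 1 = -0.0484.

-4.84%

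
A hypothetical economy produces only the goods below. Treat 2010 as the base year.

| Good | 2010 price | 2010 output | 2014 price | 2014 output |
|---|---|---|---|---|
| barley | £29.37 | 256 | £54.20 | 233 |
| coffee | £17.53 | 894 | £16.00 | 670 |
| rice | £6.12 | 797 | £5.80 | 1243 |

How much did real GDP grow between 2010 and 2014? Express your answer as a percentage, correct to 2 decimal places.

-6.67%

Real GDP 2010 = Nominal GDP 2010 = 29.37·256 + 17.53·894 + 6.12·797 = 28068.18.
Real GDP 2014 (at 2010 prices) = 29.37·233 + 17.53·670 + 6.12·1243 = 26195.47.
Real growth = 26195.47/28068.18 − 1 = -0.0667.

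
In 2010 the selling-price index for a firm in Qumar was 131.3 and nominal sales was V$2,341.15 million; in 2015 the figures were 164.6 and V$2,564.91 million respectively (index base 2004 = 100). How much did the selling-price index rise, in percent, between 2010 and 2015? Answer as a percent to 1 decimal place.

Price-level change = 164.6 / 131.3 − 1 = 0.2536.

25.4%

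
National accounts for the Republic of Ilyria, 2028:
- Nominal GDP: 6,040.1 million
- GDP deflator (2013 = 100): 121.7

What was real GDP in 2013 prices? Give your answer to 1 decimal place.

Real GDP = Nominal / (GDP deflator/100) = 6040.1 / 1.217 = 4963.11.

4,963.1 million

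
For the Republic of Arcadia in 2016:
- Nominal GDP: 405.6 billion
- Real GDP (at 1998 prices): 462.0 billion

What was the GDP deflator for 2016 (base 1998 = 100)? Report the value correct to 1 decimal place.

87.8

GDP deflator = (Nominal / Real) × 100 = 405.6 / 462.0 × 100 = 87.79.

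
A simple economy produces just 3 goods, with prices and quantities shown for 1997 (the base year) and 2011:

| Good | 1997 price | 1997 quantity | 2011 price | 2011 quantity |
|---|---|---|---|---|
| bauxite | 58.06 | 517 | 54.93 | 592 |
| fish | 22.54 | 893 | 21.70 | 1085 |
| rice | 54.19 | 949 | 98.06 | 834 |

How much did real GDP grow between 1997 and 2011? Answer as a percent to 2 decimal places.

2.41%

Real GDP 1997 = Nominal GDP 1997 = 58.06·517 + 22.54·893 + 54.19·949 = 101571.55.
Real GDP 2011 (at 1997 prices) = 58.06·592 + 22.54·1085 + 54.19·834 = 104021.88.
Real growth = 104021.88/101571.55 − 1 = 0.0241.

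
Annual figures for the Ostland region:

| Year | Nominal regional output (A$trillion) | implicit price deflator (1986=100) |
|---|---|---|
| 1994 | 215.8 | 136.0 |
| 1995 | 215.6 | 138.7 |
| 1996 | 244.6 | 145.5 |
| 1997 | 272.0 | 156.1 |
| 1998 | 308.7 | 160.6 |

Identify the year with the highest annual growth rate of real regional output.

1998

1995: real = 215.6/1.387 = 155.44; growth vs 1994 (158.68) = -2.04%.
1996: real = 244.6/1.455 = 168.11; growth vs 1995 (155.44) = 8.15%.
1997: real = 272.0/1.561 = 174.25; growth vs 1996 (168.11) = 3.65%.
1998: real = 308.7/1.606 = 192.22; growth vs 1997 (174.25) = 10.31%.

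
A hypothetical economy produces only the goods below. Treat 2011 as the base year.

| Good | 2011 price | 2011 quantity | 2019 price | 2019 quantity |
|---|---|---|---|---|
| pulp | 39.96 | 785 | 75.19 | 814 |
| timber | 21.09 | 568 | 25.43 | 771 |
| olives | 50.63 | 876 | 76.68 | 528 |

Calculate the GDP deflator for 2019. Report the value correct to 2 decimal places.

160.62

Nominal GDP 2019 = 75.19·814 + 25.43·771 + 76.68·528 = 121298.23.
Real GDP 2019 (at 2011 prices) = 39.96·814 + 21.09·771 + 50.63·528 = 75520.47.
Deflator = Nominal/Real × 100 = 121298.23/75520.47 × 100 = 160.616.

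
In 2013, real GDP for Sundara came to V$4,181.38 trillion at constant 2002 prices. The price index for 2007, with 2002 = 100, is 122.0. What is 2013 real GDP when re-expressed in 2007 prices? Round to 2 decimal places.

Real GDP in 2007 prices = Real GDP in 2002 prices × (P_2007/P_2002) = 4181.38 × 1.220 = 5101.28.

V$5,101.28 trillion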